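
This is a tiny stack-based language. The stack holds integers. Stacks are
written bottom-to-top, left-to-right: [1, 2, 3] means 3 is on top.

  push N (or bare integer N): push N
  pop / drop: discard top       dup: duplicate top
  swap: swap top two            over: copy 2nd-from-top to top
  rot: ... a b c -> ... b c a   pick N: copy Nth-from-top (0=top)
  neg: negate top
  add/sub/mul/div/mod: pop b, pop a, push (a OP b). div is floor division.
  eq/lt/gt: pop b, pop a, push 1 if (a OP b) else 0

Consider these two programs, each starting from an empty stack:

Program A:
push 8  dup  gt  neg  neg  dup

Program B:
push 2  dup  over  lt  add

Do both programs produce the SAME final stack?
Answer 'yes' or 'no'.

Answer: no

Derivation:
Program A trace:
  After 'push 8': [8]
  After 'dup': [8, 8]
  After 'gt': [0]
  After 'neg': [0]
  After 'neg': [0]
  After 'dup': [0, 0]
Program A final stack: [0, 0]

Program B trace:
  After 'push 2': [2]
  After 'dup': [2, 2]
  After 'over': [2, 2, 2]
  After 'lt': [2, 0]
  After 'add': [2]
Program B final stack: [2]
Same: no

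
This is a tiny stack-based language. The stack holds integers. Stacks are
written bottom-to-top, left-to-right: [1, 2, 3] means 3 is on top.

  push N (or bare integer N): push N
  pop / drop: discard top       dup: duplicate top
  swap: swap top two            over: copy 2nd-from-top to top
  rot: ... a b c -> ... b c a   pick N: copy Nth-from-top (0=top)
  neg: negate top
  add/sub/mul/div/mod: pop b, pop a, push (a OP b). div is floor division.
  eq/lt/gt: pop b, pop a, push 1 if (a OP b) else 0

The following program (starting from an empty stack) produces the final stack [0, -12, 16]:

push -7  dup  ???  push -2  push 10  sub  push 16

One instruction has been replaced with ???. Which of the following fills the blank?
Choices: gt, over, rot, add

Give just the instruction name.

Stack before ???: [-7, -7]
Stack after ???:  [0]
Checking each choice:
  gt: MATCH
  over: produces [-7, -7, -7, -12, 16]
  rot: stack underflow (need 3, have 2)
  add: produces [-14, -12, 16]


Answer: gt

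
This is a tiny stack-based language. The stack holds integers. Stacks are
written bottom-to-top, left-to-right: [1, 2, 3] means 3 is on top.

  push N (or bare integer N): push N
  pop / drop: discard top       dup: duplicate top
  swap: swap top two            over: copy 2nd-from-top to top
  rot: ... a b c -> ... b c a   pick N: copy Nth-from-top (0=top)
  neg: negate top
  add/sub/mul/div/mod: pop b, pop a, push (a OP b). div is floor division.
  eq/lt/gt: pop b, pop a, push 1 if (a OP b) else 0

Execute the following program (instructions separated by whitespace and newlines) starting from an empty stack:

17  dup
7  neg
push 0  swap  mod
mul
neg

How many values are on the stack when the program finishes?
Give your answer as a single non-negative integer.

After 'push 17': stack = [17] (depth 1)
After 'dup': stack = [17, 17] (depth 2)
After 'push 7': stack = [17, 17, 7] (depth 3)
After 'neg': stack = [17, 17, -7] (depth 3)
After 'push 0': stack = [17, 17, -7, 0] (depth 4)
After 'swap': stack = [17, 17, 0, -7] (depth 4)
After 'mod': stack = [17, 17, 0] (depth 3)
After 'mul': stack = [17, 0] (depth 2)
After 'neg': stack = [17, 0] (depth 2)

Answer: 2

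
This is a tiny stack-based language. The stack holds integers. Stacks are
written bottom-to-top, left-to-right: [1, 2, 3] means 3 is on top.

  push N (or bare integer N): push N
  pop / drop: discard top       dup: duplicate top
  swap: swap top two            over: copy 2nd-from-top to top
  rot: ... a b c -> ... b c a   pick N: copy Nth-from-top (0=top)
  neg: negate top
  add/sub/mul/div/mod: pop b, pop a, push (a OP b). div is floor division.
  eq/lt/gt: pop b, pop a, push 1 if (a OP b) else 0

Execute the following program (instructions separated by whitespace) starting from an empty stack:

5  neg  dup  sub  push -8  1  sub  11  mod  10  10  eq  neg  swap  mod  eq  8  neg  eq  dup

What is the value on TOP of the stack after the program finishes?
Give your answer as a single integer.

After 'push 5': [5]
After 'neg': [-5]
After 'dup': [-5, -5]
After 'sub': [0]
After 'push -8': [0, -8]
After 'push 1': [0, -8, 1]
After 'sub': [0, -9]
After 'push 11': [0, -9, 11]
After 'mod': [0, 2]
After 'push 10': [0, 2, 10]
After 'push 10': [0, 2, 10, 10]
After 'eq': [0, 2, 1]
After 'neg': [0, 2, -1]
After 'swap': [0, -1, 2]
After 'mod': [0, 1]
After 'eq': [0]
After 'push 8': [0, 8]
After 'neg': [0, -8]
After 'eq': [0]
After 'dup': [0, 0]

Answer: 0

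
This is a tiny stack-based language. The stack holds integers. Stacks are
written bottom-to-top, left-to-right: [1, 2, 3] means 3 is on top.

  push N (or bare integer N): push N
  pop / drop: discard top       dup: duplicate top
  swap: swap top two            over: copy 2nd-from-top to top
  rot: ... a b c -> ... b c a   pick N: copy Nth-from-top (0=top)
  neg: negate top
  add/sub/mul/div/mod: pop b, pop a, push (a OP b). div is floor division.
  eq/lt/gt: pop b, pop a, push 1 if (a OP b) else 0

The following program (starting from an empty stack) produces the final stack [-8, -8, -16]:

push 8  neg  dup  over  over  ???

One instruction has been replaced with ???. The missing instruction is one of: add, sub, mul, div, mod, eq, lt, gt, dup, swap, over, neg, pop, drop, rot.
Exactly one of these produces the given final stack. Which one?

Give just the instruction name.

Stack before ???: [-8, -8, -8, -8]
Stack after ???:  [-8, -8, -16]
The instruction that transforms [-8, -8, -8, -8] -> [-8, -8, -16] is: add

Answer: add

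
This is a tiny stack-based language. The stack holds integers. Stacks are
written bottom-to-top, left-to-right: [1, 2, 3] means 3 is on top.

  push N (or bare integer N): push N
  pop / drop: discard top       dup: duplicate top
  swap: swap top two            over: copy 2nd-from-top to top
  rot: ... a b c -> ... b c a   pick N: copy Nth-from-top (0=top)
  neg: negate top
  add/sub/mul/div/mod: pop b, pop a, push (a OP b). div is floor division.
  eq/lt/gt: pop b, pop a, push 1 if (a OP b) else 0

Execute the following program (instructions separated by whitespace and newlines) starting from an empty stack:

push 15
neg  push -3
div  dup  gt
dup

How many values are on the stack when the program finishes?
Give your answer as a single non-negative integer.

After 'push 15': stack = [15] (depth 1)
After 'neg': stack = [-15] (depth 1)
After 'push -3': stack = [-15, -3] (depth 2)
After 'div': stack = [5] (depth 1)
After 'dup': stack = [5, 5] (depth 2)
After 'gt': stack = [0] (depth 1)
After 'dup': stack = [0, 0] (depth 2)

Answer: 2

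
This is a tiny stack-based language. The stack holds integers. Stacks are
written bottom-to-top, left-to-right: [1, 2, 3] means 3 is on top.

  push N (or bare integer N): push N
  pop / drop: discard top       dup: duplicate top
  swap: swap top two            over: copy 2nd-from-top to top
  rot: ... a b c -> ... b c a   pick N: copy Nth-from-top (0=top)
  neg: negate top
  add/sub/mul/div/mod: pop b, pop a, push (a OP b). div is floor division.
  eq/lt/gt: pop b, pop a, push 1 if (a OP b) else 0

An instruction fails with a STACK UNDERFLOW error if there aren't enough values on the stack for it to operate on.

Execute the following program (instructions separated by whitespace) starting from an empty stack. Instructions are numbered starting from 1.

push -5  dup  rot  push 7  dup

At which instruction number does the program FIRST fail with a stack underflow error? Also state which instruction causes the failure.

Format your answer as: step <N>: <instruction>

Answer: step 3: rot

Derivation:
Step 1 ('push -5'): stack = [-5], depth = 1
Step 2 ('dup'): stack = [-5, -5], depth = 2
Step 3 ('rot'): needs 3 value(s) but depth is 2 — STACK UNDERFLOW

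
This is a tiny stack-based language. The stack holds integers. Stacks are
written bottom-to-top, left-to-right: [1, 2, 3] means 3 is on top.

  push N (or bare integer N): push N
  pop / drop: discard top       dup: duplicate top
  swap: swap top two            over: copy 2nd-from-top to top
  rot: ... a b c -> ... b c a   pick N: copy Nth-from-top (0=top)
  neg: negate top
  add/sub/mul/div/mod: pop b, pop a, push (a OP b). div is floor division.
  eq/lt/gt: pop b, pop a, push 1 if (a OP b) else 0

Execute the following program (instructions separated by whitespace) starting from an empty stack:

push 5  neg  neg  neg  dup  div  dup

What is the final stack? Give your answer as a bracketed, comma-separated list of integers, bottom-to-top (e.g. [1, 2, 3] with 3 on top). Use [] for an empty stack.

Answer: [1, 1]

Derivation:
After 'push 5': [5]
After 'neg': [-5]
After 'neg': [5]
After 'neg': [-5]
After 'dup': [-5, -5]
After 'div': [1]
After 'dup': [1, 1]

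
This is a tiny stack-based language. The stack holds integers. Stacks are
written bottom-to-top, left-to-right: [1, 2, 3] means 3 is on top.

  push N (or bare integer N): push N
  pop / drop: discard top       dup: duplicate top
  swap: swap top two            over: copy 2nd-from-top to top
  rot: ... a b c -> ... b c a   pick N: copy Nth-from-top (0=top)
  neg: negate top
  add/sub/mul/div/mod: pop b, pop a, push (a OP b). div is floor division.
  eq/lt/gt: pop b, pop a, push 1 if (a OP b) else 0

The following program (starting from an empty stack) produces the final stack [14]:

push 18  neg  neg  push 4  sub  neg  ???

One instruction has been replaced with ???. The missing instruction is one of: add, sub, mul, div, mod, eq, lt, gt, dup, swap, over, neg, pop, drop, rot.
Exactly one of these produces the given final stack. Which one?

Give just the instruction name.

Answer: neg

Derivation:
Stack before ???: [-14]
Stack after ???:  [14]
The instruction that transforms [-14] -> [14] is: neg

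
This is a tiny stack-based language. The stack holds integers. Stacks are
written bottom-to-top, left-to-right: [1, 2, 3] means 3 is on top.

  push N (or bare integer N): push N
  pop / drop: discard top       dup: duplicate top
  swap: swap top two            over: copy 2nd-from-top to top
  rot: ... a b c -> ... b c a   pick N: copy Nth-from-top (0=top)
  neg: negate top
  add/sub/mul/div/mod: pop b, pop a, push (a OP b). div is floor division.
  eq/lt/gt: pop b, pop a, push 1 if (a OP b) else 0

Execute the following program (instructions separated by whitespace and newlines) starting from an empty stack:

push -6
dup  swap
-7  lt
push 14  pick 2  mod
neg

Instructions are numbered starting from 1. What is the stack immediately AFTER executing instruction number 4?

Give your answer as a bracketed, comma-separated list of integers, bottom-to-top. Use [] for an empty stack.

Step 1 ('push -6'): [-6]
Step 2 ('dup'): [-6, -6]
Step 3 ('swap'): [-6, -6]
Step 4 ('-7'): [-6, -6, -7]

Answer: [-6, -6, -7]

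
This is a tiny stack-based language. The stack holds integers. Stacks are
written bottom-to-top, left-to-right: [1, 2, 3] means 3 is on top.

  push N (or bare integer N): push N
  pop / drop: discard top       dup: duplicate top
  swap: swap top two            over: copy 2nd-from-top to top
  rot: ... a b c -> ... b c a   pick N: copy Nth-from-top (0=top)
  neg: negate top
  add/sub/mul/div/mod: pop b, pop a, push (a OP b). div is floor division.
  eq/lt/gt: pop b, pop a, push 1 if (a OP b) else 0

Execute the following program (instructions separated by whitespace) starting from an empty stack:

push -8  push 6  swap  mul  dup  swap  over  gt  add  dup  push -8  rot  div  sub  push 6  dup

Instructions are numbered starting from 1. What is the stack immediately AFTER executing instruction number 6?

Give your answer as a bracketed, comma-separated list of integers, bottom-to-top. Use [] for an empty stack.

Step 1 ('push -8'): [-8]
Step 2 ('push 6'): [-8, 6]
Step 3 ('swap'): [6, -8]
Step 4 ('mul'): [-48]
Step 5 ('dup'): [-48, -48]
Step 6 ('swap'): [-48, -48]

Answer: [-48, -48]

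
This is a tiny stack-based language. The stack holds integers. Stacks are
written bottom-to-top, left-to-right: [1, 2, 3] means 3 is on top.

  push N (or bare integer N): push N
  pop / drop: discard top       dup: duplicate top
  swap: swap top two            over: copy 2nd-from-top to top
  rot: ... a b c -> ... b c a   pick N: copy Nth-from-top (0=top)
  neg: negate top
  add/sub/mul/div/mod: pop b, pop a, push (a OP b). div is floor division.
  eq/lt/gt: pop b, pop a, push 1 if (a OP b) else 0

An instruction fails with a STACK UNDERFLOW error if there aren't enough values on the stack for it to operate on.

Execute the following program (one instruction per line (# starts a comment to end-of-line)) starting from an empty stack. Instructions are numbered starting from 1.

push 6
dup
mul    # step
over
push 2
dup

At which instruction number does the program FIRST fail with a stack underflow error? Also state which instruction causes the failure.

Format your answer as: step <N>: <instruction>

Step 1 ('push 6'): stack = [6], depth = 1
Step 2 ('dup'): stack = [6, 6], depth = 2
Step 3 ('mul'): stack = [36], depth = 1
Step 4 ('over'): needs 2 value(s) but depth is 1 — STACK UNDERFLOW

Answer: step 4: over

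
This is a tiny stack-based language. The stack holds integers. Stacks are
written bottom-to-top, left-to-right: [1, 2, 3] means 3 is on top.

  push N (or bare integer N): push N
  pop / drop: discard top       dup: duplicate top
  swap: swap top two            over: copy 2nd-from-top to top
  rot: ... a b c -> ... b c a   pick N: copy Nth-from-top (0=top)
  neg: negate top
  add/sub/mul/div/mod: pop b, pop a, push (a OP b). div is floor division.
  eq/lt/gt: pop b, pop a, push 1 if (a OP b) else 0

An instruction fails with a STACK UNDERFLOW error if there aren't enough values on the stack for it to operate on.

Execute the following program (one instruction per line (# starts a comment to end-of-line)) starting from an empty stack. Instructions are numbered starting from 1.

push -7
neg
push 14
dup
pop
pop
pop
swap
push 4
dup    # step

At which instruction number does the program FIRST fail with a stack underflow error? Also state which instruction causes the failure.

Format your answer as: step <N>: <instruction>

Answer: step 8: swap

Derivation:
Step 1 ('push -7'): stack = [-7], depth = 1
Step 2 ('neg'): stack = [7], depth = 1
Step 3 ('push 14'): stack = [7, 14], depth = 2
Step 4 ('dup'): stack = [7, 14, 14], depth = 3
Step 5 ('pop'): stack = [7, 14], depth = 2
Step 6 ('pop'): stack = [7], depth = 1
Step 7 ('pop'): stack = [], depth = 0
Step 8 ('swap'): needs 2 value(s) but depth is 0 — STACK UNDERFLOW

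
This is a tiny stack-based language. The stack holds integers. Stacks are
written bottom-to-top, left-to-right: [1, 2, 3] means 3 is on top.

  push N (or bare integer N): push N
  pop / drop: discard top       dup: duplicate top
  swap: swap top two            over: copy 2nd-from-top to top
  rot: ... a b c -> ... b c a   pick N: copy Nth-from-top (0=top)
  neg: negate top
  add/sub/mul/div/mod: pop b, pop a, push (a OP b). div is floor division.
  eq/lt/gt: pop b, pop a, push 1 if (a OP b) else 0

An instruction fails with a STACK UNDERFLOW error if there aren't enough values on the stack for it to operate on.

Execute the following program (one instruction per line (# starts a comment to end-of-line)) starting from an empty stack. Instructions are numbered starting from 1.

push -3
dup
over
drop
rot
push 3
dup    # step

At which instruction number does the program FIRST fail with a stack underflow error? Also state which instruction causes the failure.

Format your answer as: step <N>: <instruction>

Step 1 ('push -3'): stack = [-3], depth = 1
Step 2 ('dup'): stack = [-3, -3], depth = 2
Step 3 ('over'): stack = [-3, -3, -3], depth = 3
Step 4 ('drop'): stack = [-3, -3], depth = 2
Step 5 ('rot'): needs 3 value(s) but depth is 2 — STACK UNDERFLOW

Answer: step 5: rot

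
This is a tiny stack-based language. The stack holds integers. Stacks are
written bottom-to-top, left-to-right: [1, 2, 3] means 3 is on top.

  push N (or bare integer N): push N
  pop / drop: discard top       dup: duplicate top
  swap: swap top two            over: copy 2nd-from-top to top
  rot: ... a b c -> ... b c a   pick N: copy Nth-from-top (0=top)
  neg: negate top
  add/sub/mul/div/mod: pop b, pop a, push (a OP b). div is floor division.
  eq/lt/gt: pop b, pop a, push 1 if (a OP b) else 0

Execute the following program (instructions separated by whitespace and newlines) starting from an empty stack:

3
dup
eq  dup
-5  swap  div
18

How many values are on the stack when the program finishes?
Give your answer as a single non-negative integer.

Answer: 3

Derivation:
After 'push 3': stack = [3] (depth 1)
After 'dup': stack = [3, 3] (depth 2)
After 'eq': stack = [1] (depth 1)
After 'dup': stack = [1, 1] (depth 2)
After 'push -5': stack = [1, 1, -5] (depth 3)
After 'swap': stack = [1, -5, 1] (depth 3)
After 'div': stack = [1, -5] (depth 2)
After 'push 18': stack = [1, -5, 18] (depth 3)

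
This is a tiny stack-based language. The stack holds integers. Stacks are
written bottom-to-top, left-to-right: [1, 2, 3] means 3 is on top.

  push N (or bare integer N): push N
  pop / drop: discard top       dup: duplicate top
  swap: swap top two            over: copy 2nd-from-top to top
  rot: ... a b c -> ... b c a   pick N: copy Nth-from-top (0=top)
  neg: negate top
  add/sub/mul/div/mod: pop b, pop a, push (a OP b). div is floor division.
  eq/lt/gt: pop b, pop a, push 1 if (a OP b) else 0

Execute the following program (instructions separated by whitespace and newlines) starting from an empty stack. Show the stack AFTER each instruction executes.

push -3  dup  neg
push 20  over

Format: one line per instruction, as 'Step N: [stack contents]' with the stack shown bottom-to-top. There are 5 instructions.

Step 1: [-3]
Step 2: [-3, -3]
Step 3: [-3, 3]
Step 4: [-3, 3, 20]
Step 5: [-3, 3, 20, 3]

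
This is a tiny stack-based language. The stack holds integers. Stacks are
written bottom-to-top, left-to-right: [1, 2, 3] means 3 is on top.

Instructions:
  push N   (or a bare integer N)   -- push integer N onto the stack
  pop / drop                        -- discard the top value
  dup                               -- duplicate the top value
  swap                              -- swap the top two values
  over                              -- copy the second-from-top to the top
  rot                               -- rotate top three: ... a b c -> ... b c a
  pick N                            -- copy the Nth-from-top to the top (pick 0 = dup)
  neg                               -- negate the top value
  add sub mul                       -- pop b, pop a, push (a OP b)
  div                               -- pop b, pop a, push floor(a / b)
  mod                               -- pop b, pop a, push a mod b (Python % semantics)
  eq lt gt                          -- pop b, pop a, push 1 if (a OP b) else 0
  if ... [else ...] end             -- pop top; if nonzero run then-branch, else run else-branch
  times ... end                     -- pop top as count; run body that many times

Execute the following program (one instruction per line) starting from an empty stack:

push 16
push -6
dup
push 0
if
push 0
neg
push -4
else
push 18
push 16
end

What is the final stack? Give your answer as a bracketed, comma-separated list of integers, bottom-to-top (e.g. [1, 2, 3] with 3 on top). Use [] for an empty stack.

After 'push 16': [16]
After 'push -6': [16, -6]
After 'dup': [16, -6, -6]
After 'push 0': [16, -6, -6, 0]
After 'if': [16, -6, -6]
After 'push 18': [16, -6, -6, 18]
After 'push 16': [16, -6, -6, 18, 16]

Answer: [16, -6, -6, 18, 16]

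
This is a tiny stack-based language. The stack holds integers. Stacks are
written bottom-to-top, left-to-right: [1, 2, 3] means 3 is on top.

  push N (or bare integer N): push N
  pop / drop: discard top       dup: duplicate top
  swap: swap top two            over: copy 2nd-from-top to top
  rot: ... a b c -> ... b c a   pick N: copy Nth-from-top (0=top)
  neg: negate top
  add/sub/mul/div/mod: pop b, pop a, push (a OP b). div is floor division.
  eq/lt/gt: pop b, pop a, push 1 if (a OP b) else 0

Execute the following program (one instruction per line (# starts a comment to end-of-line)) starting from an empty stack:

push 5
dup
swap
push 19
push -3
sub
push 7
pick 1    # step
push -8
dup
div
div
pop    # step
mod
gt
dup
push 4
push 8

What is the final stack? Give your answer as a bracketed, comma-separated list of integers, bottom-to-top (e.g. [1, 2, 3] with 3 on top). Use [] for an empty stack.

After 'push 5': [5]
After 'dup': [5, 5]
After 'swap': [5, 5]
After 'push 19': [5, 5, 19]
After 'push -3': [5, 5, 19, -3]
After 'sub': [5, 5, 22]
After 'push 7': [5, 5, 22, 7]
After 'pick 1': [5, 5, 22, 7, 22]
After 'push -8': [5, 5, 22, 7, 22, -8]
After 'dup': [5, 5, 22, 7, 22, -8, -8]
After 'div': [5, 5, 22, 7, 22, 1]
After 'div': [5, 5, 22, 7, 22]
After 'pop': [5, 5, 22, 7]
After 'mod': [5, 5, 1]
After 'gt': [5, 1]
After 'dup': [5, 1, 1]
After 'push 4': [5, 1, 1, 4]
After 'push 8': [5, 1, 1, 4, 8]

Answer: [5, 1, 1, 4, 8]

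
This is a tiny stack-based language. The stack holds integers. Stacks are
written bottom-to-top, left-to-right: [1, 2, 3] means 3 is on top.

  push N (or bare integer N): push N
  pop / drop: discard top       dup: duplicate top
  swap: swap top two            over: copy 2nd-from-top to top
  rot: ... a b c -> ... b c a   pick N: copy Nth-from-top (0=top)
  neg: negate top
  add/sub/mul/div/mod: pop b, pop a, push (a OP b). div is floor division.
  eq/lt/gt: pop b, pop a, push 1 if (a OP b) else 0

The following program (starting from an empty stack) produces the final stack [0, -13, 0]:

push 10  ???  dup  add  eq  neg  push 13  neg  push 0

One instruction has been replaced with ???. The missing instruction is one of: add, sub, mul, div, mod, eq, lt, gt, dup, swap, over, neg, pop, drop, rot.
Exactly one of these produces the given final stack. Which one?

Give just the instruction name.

Answer: dup

Derivation:
Stack before ???: [10]
Stack after ???:  [10, 10]
The instruction that transforms [10] -> [10, 10] is: dup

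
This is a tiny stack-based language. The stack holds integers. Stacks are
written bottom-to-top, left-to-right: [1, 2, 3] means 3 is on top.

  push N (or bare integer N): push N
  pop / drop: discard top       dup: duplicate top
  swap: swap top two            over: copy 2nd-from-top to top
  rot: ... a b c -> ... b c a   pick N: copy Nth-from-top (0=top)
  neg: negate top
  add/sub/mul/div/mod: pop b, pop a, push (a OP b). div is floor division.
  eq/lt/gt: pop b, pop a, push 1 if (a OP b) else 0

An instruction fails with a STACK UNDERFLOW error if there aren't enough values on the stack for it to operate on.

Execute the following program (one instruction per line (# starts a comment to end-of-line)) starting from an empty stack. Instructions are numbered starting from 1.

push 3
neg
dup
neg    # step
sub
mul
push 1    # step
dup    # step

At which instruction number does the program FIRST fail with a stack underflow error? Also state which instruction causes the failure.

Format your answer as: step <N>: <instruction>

Step 1 ('push 3'): stack = [3], depth = 1
Step 2 ('neg'): stack = [-3], depth = 1
Step 3 ('dup'): stack = [-3, -3], depth = 2
Step 4 ('neg'): stack = [-3, 3], depth = 2
Step 5 ('sub'): stack = [-6], depth = 1
Step 6 ('mul'): needs 2 value(s) but depth is 1 — STACK UNDERFLOW

Answer: step 6: mul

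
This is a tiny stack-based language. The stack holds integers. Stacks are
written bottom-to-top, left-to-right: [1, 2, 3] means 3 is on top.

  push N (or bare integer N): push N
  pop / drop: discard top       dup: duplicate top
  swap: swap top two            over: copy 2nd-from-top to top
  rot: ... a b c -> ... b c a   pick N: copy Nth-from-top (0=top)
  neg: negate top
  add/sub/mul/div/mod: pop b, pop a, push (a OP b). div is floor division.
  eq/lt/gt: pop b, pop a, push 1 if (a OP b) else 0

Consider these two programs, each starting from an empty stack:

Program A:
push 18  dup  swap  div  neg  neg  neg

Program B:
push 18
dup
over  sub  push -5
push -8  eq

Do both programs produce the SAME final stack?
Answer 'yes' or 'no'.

Program A trace:
  After 'push 18': [18]
  After 'dup': [18, 18]
  After 'swap': [18, 18]
  After 'div': [1]
  After 'neg': [-1]
  After 'neg': [1]
  After 'neg': [-1]
Program A final stack: [-1]

Program B trace:
  After 'push 18': [18]
  After 'dup': [18, 18]
  After 'over': [18, 18, 18]
  After 'sub': [18, 0]
  After 'push -5': [18, 0, -5]
  After 'push -8': [18, 0, -5, -8]
  After 'eq': [18, 0, 0]
Program B final stack: [18, 0, 0]
Same: no

Answer: no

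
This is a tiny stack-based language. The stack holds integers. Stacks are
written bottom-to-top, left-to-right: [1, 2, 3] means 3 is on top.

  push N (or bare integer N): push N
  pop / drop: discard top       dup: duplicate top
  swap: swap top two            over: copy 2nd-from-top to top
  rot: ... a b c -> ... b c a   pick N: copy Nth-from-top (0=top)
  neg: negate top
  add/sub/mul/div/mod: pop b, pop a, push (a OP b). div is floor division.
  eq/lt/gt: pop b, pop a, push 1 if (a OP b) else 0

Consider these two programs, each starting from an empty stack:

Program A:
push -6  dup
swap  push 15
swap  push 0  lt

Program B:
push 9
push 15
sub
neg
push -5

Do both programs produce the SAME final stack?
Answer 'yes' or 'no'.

Answer: no

Derivation:
Program A trace:
  After 'push -6': [-6]
  After 'dup': [-6, -6]
  After 'swap': [-6, -6]
  After 'push 15': [-6, -6, 15]
  After 'swap': [-6, 15, -6]
  After 'push 0': [-6, 15, -6, 0]
  After 'lt': [-6, 15, 1]
Program A final stack: [-6, 15, 1]

Program B trace:
  After 'push 9': [9]
  After 'push 15': [9, 15]
  After 'sub': [-6]
  After 'neg': [6]
  After 'push -5': [6, -5]
Program B final stack: [6, -5]
Same: no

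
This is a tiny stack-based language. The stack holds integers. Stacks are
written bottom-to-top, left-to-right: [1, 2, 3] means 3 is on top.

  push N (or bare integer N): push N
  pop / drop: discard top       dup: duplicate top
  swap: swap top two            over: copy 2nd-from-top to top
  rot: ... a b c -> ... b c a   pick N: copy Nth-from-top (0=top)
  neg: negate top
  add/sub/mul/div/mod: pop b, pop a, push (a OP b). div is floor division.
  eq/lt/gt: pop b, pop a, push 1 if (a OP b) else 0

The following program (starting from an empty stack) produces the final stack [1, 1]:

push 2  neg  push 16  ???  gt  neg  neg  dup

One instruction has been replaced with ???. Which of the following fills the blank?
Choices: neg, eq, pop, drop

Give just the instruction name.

Stack before ???: [-2, 16]
Stack after ???:  [-2, -16]
Checking each choice:
  neg: MATCH
  eq: stack underflow (need 2, have 1)
  pop: stack underflow (need 2, have 1)
  drop: stack underflow (need 2, have 1)


Answer: neg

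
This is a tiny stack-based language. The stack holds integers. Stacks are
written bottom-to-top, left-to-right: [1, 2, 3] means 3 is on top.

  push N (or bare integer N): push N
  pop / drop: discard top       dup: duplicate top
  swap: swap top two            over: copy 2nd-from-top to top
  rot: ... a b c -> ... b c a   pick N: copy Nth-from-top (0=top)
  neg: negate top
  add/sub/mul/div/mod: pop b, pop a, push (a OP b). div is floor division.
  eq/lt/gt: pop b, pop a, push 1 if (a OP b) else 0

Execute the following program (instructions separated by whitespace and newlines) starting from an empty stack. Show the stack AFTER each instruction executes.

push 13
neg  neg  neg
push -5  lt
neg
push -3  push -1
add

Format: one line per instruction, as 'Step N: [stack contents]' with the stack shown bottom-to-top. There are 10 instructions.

Step 1: [13]
Step 2: [-13]
Step 3: [13]
Step 4: [-13]
Step 5: [-13, -5]
Step 6: [1]
Step 7: [-1]
Step 8: [-1, -3]
Step 9: [-1, -3, -1]
Step 10: [-1, -4]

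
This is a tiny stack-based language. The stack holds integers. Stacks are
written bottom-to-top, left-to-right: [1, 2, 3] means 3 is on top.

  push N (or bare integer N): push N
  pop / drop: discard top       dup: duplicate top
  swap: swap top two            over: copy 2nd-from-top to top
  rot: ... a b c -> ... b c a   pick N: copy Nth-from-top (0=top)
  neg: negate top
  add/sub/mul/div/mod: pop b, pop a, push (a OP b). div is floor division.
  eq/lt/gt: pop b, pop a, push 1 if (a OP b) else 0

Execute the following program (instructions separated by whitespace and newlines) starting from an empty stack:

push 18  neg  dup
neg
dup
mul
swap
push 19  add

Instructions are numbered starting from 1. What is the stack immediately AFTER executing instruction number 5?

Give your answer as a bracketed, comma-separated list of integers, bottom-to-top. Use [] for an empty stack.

Step 1 ('push 18'): [18]
Step 2 ('neg'): [-18]
Step 3 ('dup'): [-18, -18]
Step 4 ('neg'): [-18, 18]
Step 5 ('dup'): [-18, 18, 18]

Answer: [-18, 18, 18]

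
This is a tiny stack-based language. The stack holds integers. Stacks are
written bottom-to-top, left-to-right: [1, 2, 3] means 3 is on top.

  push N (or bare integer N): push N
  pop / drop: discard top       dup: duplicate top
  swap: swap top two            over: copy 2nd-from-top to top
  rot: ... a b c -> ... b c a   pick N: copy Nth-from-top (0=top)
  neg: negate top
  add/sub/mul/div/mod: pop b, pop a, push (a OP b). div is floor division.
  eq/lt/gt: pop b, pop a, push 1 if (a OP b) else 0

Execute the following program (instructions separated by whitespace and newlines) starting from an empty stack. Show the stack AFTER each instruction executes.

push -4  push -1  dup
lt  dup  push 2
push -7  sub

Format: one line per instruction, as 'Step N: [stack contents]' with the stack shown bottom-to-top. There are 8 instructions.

Step 1: [-4]
Step 2: [-4, -1]
Step 3: [-4, -1, -1]
Step 4: [-4, 0]
Step 5: [-4, 0, 0]
Step 6: [-4, 0, 0, 2]
Step 7: [-4, 0, 0, 2, -7]
Step 8: [-4, 0, 0, 9]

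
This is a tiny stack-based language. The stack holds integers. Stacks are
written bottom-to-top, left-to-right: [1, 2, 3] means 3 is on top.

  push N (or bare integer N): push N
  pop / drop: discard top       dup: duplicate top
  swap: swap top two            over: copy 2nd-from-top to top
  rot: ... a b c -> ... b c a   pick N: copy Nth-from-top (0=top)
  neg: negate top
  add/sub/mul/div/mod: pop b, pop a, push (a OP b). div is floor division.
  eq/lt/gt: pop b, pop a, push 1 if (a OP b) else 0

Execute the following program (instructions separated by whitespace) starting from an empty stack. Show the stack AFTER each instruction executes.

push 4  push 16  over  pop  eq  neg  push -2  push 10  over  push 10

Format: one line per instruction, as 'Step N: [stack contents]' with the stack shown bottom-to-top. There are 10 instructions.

Step 1: [4]
Step 2: [4, 16]
Step 3: [4, 16, 4]
Step 4: [4, 16]
Step 5: [0]
Step 6: [0]
Step 7: [0, -2]
Step 8: [0, -2, 10]
Step 9: [0, -2, 10, -2]
Step 10: [0, -2, 10, -2, 10]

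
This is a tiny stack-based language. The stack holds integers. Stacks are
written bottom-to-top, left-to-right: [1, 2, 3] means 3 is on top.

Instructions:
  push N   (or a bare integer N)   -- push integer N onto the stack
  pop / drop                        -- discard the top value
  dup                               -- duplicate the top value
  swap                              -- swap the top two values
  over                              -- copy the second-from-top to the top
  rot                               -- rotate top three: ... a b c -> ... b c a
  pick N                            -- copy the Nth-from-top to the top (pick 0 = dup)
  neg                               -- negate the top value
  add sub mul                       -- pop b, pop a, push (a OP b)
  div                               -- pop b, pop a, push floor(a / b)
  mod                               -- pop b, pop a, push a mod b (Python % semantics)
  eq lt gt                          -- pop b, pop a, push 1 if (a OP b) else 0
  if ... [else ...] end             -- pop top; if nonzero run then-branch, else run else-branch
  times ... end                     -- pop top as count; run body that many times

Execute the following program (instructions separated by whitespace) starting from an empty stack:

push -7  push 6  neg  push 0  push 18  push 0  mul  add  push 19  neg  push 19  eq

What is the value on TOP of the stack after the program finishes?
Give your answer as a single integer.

After 'push -7': [-7]
After 'push 6': [-7, 6]
After 'neg': [-7, -6]
After 'push 0': [-7, -6, 0]
After 'push 18': [-7, -6, 0, 18]
After 'push 0': [-7, -6, 0, 18, 0]
After 'mul': [-7, -6, 0, 0]
After 'add': [-7, -6, 0]
After 'push 19': [-7, -6, 0, 19]
After 'neg': [-7, -6, 0, -19]
After 'push 19': [-7, -6, 0, -19, 19]
After 'eq': [-7, -6, 0, 0]

Answer: 0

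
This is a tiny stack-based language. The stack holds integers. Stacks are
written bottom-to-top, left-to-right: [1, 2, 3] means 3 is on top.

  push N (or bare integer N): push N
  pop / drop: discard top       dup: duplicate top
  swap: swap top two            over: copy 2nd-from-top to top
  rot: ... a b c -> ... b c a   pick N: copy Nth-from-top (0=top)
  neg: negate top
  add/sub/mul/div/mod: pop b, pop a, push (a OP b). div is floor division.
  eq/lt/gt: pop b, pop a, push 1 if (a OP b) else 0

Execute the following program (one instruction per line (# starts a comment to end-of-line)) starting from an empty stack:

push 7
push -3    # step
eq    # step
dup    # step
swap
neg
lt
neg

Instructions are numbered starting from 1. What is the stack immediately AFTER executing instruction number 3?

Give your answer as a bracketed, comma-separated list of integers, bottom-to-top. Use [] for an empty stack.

Step 1 ('push 7'): [7]
Step 2 ('push -3'): [7, -3]
Step 3 ('eq'): [0]

Answer: [0]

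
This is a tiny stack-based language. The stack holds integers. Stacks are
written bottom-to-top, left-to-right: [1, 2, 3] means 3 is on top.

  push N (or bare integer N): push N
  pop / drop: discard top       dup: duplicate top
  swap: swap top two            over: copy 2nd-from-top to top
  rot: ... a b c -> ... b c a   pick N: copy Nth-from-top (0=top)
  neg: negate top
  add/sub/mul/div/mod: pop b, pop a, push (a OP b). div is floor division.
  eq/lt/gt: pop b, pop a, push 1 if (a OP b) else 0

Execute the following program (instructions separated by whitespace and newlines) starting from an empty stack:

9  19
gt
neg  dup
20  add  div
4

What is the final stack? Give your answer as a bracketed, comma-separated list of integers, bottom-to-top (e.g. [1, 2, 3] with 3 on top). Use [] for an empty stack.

After 'push 9': [9]
After 'push 19': [9, 19]
After 'gt': [0]
After 'neg': [0]
After 'dup': [0, 0]
After 'push 20': [0, 0, 20]
After 'add': [0, 20]
After 'div': [0]
After 'push 4': [0, 4]

Answer: [0, 4]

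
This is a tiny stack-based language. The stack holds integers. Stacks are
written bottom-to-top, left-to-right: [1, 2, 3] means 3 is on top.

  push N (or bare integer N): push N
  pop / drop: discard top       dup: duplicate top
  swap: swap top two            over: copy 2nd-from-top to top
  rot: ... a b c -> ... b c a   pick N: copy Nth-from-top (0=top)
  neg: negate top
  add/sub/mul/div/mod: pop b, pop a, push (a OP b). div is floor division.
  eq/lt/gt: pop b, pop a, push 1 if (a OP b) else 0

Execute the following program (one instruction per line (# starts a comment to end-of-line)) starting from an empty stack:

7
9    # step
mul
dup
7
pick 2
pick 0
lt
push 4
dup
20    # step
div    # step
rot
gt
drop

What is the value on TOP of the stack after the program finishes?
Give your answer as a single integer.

After 'push 7': [7]
After 'push 9': [7, 9]
After 'mul': [63]
After 'dup': [63, 63]
After 'push 7': [63, 63, 7]
After 'pick 2': [63, 63, 7, 63]
After 'pick 0': [63, 63, 7, 63, 63]
After 'lt': [63, 63, 7, 0]
After 'push 4': [63, 63, 7, 0, 4]
After 'dup': [63, 63, 7, 0, 4, 4]
After 'push 20': [63, 63, 7, 0, 4, 4, 20]
After 'div': [63, 63, 7, 0, 4, 0]
After 'rot': [63, 63, 7, 4, 0, 0]
After 'gt': [63, 63, 7, 4, 0]
After 'drop': [63, 63, 7, 4]

Answer: 4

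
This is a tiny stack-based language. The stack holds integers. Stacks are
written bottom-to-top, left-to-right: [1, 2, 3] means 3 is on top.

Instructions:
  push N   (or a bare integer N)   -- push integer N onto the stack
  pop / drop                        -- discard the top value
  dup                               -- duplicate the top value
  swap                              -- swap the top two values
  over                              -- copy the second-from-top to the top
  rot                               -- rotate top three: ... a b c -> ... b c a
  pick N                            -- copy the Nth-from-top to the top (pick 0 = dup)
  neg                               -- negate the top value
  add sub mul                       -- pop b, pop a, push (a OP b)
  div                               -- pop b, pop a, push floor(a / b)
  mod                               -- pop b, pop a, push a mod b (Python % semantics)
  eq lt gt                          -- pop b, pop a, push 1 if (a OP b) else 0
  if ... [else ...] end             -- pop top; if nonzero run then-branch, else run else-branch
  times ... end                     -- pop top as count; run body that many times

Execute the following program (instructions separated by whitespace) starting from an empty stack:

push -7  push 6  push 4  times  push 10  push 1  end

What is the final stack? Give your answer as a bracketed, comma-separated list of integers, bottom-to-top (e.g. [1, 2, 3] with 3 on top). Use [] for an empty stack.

After 'push -7': [-7]
After 'push 6': [-7, 6]
After 'push 4': [-7, 6, 4]
After 'times': [-7, 6]
After 'push 10': [-7, 6, 10]
After 'push 1': [-7, 6, 10, 1]
After 'push 10': [-7, 6, 10, 1, 10]
After 'push 1': [-7, 6, 10, 1, 10, 1]
After 'push 10': [-7, 6, 10, 1, 10, 1, 10]
After 'push 1': [-7, 6, 10, 1, 10, 1, 10, 1]
After 'push 10': [-7, 6, 10, 1, 10, 1, 10, 1, 10]
After 'push 1': [-7, 6, 10, 1, 10, 1, 10, 1, 10, 1]

Answer: [-7, 6, 10, 1, 10, 1, 10, 1, 10, 1]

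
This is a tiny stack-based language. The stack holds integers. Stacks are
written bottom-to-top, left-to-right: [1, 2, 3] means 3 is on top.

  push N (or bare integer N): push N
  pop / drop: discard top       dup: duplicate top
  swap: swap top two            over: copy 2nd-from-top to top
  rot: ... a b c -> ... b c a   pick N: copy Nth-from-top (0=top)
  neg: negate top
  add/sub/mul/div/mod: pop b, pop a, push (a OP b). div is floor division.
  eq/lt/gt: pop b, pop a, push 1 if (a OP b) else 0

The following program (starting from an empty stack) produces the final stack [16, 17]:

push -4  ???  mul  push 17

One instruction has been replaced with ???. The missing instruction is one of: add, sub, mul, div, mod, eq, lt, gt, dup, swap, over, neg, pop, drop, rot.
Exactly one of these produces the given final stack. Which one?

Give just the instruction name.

Answer: dup

Derivation:
Stack before ???: [-4]
Stack after ???:  [-4, -4]
The instruction that transforms [-4] -> [-4, -4] is: dup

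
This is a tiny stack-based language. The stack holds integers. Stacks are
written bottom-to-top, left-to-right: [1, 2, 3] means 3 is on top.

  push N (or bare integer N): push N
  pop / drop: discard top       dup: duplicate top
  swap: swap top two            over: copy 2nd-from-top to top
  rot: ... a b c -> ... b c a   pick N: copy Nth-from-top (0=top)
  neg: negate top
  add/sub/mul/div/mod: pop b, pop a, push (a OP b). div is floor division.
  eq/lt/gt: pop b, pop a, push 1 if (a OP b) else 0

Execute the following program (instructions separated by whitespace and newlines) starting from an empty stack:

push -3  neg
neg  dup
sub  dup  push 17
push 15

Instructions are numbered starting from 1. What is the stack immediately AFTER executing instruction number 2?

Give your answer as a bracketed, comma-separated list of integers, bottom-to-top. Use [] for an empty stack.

Answer: [3]

Derivation:
Step 1 ('push -3'): [-3]
Step 2 ('neg'): [3]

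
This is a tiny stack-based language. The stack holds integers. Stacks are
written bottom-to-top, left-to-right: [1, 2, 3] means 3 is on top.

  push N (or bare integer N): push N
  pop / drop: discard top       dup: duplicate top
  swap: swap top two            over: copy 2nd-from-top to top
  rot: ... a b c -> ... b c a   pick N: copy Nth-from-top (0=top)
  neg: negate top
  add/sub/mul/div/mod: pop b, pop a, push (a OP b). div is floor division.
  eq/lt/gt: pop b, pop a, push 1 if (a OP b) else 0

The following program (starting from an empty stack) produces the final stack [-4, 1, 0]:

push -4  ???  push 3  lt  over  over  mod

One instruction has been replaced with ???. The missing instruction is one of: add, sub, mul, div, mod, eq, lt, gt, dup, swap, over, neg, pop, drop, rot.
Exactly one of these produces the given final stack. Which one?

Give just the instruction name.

Stack before ???: [-4]
Stack after ???:  [-4, -4]
The instruction that transforms [-4] -> [-4, -4] is: dup

Answer: dup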